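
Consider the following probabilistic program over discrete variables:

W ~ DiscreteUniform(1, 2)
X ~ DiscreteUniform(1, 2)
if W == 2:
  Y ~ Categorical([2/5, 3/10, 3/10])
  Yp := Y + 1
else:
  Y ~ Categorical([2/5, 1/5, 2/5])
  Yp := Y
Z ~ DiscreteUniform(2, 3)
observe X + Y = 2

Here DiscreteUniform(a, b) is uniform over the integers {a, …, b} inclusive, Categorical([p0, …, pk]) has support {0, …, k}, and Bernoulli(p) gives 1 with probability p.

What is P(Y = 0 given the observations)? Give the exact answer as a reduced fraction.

Enumerate traces; 8 have nonzero weight after conditioning:
  (W=1, X=1, Y=1, Z=2) weight 1/40
  (W=1, X=1, Y=1, Z=3) weight 1/40
  (W=1, X=2, Y=0, Z=2) weight 1/20
  (W=1, X=2, Y=0, Z=3) weight 1/20
  (W=2, X=1, Y=1, Z=2) weight 3/80
  (W=2, X=1, Y=1, Z=3) weight 3/80
  (W=2, X=2, Y=0, Z=2) weight 1/20
  (W=2, X=2, Y=0, Z=3) weight 1/20
Group by Y:
  weight(Y=0) = 1/5
  weight(Y=1) = 1/8
Total weight = 1/5 + 1/8 = 13/40
P(Y=0 | obs) = 1/5 / 13/40 = 8/13
P(Y=1 | obs) = 1/8 / 13/40 = 5/13

P(Y = 0 | obs) = 8/13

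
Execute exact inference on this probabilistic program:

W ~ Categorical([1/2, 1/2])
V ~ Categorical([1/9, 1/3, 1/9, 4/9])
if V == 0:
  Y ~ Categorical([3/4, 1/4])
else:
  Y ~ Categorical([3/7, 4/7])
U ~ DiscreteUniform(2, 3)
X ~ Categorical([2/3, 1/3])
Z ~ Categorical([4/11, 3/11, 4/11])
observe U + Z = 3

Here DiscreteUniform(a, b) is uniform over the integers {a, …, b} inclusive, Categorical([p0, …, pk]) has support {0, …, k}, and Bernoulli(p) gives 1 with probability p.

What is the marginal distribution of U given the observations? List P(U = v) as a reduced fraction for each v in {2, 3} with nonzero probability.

Enumerate traces; 64 have nonzero weight after conditioning:
  (W=0, V=0, Y=0, U=2, X=0, Z=1) weight 1/264
  (W=0, V=0, Y=0, U=2, X=1, Z=1) weight 1/528
  (W=0, V=0, Y=0, U=3, X=0, Z=0) weight 1/198
  (W=0, V=0, Y=0, U=3, X=1, Z=0) weight 1/396
  (W=0, V=0, Y=1, U=2, X=0, Z=1) weight 1/792
  (W=0, V=0, Y=1, U=2, X=1, Z=1) weight 1/1584
  (W=0, V=0, Y=1, U=3, X=0, Z=0) weight 1/594
  (W=0, V=0, Y=1, U=3, X=1, Z=0) weight 1/1188
  … 56 more
Group by U:
  weight(U=2) = 3/22
  weight(U=3) = 2/11
Total weight = 3/22 + 2/11 = 7/22
P(U=2 | obs) = 3/22 / 7/22 = 3/7
P(U=3 | obs) = 2/11 / 7/22 = 4/7

P(U=2) = 3/7, P(U=3) = 4/7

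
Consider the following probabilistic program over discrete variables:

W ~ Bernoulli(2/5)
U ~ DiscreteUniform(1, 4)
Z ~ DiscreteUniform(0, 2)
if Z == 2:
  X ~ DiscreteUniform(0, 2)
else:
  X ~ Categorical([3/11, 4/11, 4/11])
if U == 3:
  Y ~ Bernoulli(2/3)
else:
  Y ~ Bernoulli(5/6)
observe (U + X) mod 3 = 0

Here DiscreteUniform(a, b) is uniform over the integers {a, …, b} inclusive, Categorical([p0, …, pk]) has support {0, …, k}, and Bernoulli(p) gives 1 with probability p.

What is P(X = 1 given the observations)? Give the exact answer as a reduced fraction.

Enumerate traces; 48 have nonzero weight after conditioning:
  (W=0, U=1, Z=0, X=2, Y=0) weight 1/330
  (W=0, U=1, Z=0, X=2, Y=1) weight 1/66
  (W=0, U=1, Z=1, X=2, Y=0) weight 1/330
  (W=0, U=1, Z=1, X=2, Y=1) weight 1/66
  (W=0, U=1, Z=2, X=2, Y=0) weight 1/360
  (W=0, U=1, Z=2, X=2, Y=1) weight 1/72
  (W=0, U=2, Z=0, X=1, Y=0) weight 1/330
  (W=0, U=2, Z=0, X=1, Y=1) weight 1/66
  (W=0, U=3, Z=0, X=0, Y=0) weight 1/220
  … 39 more
Group by X:
  weight(X=0) = 29/396
  weight(X=1) = 35/396
  weight(X=2) = 35/198
Total weight = 29/396 + 35/396 + 35/198 = 67/198
P(X=0 | obs) = 29/396 / 67/198 = 29/134
P(X=1 | obs) = 35/396 / 67/198 = 35/134
P(X=2 | obs) = 35/198 / 67/198 = 35/67

P(X = 1 | obs) = 35/134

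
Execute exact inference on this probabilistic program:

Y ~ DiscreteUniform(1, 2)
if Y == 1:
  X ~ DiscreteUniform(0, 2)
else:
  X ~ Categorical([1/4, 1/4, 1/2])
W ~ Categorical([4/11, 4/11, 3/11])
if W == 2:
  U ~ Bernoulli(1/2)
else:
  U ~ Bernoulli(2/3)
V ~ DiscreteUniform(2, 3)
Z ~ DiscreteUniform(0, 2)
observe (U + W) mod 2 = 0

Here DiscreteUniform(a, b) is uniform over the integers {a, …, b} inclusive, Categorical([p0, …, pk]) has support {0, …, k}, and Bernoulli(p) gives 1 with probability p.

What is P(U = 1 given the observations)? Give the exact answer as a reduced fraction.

P(U = 1 | obs) = 16/33

Enumerate traces; 108 have nonzero weight after conditioning:
  (Y=1, X=0, W=0, U=0, V=2, Z=0) weight 1/297
  (Y=1, X=0, W=0, U=0, V=2, Z=1) weight 1/297
  (Y=1, X=0, W=0, U=0, V=2, Z=2) weight 1/297
  (Y=1, X=0, W=0, U=0, V=3, Z=0) weight 1/297
  (Y=1, X=0, W=0, U=0, V=3, Z=1) weight 1/297
  (Y=1, X=0, W=0, U=0, V=3, Z=2) weight 1/297
  (Y=1, X=0, W=1, U=1, V=2, Z=0) weight 2/297
  (Y=1, X=0, W=1, U=1, V=2, Z=1) weight 2/297
  … 100 more
Group by U:
  weight(U=0) = 17/66
  weight(U=1) = 8/33
Total weight = 17/66 + 8/33 = 1/2
P(U=0 | obs) = 17/66 / 1/2 = 17/33
P(U=1 | obs) = 8/33 / 1/2 = 16/33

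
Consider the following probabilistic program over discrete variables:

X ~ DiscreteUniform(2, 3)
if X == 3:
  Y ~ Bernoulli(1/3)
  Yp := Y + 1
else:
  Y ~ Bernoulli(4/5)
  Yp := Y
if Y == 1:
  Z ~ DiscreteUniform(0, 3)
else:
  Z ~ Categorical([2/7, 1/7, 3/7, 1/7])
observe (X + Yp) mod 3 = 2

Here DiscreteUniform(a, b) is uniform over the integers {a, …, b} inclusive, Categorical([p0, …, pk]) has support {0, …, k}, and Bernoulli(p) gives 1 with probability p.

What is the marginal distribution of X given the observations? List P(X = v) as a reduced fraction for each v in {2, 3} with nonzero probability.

Enumerate traces; 8 have nonzero weight after conditioning:
  (X=2, Y=0, Z=0) weight 1/35
  (X=2, Y=0, Z=1) weight 1/70
  (X=2, Y=0, Z=2) weight 3/70
  (X=2, Y=0, Z=3) weight 1/70
  (X=3, Y=1, Z=0) weight 1/24
  (X=3, Y=1, Z=1) weight 1/24
  (X=3, Y=1, Z=2) weight 1/24
  (X=3, Y=1, Z=3) weight 1/24
Group by X:
  weight(X=2) = 1/10
  weight(X=3) = 1/6
Total weight = 1/10 + 1/6 = 4/15
P(X=2 | obs) = 1/10 / 4/15 = 3/8
P(X=3 | obs) = 1/6 / 4/15 = 5/8

P(X=2) = 3/8, P(X=3) = 5/8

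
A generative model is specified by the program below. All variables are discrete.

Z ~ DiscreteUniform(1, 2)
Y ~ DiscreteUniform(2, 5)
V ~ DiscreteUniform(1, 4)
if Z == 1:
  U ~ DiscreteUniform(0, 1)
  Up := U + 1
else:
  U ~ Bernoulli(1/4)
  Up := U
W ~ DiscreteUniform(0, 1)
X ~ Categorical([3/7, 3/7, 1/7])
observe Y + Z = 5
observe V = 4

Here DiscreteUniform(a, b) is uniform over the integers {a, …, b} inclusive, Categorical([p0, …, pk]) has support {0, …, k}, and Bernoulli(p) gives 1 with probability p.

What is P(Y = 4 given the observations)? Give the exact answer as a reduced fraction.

P(Y = 4 | obs) = 1/2

Enumerate traces; 24 have nonzero weight after conditioning:
  (Z=1, Y=4, V=4, U=0, W=0, X=0) weight 3/896
  (Z=1, Y=4, V=4, U=0, W=0, X=1) weight 3/896
  (Z=1, Y=4, V=4, U=0, W=0, X=2) weight 1/896
  (Z=1, Y=4, V=4, U=0, W=1, X=0) weight 3/896
  (Z=1, Y=4, V=4, U=0, W=1, X=1) weight 3/896
  (Z=1, Y=4, V=4, U=0, W=1, X=2) weight 1/896
  (Z=1, Y=4, V=4, U=1, W=0, X=0) weight 3/896
  (Z=1, Y=4, V=4, U=1, W=0, X=1) weight 3/896
  (Z=2, Y=3, V=4, U=0, W=0, X=0) weight 9/1792
  … 15 more
Group by Y:
  weight(Y=3) = 1/32
  weight(Y=4) = 1/32
Total weight = 1/32 + 1/32 = 1/16
P(Y=3 | obs) = 1/32 / 1/16 = 1/2
P(Y=4 | obs) = 1/32 / 1/16 = 1/2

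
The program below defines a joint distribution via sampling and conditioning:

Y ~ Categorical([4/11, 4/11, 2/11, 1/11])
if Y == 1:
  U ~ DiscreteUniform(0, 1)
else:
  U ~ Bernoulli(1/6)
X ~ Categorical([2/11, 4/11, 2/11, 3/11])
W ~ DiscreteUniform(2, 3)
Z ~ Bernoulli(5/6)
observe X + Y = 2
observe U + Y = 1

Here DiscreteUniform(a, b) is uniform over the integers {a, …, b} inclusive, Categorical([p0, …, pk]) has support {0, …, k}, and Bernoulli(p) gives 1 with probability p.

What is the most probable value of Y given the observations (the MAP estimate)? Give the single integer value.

Enumerate traces; 8 have nonzero weight after conditioning:
  (Y=0, U=1, X=2, W=2, Z=0) weight 1/1089
  (Y=0, U=1, X=2, W=2, Z=1) weight 5/1089
  (Y=0, U=1, X=2, W=3, Z=0) weight 1/1089
  (Y=0, U=1, X=2, W=3, Z=1) weight 5/1089
  (Y=1, U=0, X=1, W=2, Z=0) weight 2/363
  (Y=1, U=0, X=1, W=2, Z=1) weight 10/363
  (Y=1, U=0, X=1, W=3, Z=0) weight 2/363
  (Y=1, U=0, X=1, W=3, Z=1) weight 10/363
Group by Y:
  weight(Y=0) = 4/363
  weight(Y=1) = 8/121
Total weight = 4/363 + 8/121 = 28/363
P(Y=0 | obs) = 4/363 / 28/363 = 1/7
P(Y=1 | obs) = 8/121 / 28/363 = 6/7
argmax = 1

argmax_v P(Y = v | obs) = 1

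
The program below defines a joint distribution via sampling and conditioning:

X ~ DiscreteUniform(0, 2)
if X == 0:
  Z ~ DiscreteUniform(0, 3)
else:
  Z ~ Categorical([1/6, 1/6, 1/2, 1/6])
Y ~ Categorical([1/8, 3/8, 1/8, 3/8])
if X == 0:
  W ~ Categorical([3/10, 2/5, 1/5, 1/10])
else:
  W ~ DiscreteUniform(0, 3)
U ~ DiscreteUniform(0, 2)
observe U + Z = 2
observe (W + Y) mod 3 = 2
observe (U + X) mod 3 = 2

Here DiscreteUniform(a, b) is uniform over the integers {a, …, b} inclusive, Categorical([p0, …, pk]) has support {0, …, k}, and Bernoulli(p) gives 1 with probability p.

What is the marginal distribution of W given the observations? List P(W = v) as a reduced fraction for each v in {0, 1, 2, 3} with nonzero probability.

Enumerate traces; 15 have nonzero weight after conditioning:
  (X=0, Z=0, Y=0, W=2, U=2) weight 1/1440
  (X=0, Z=0, Y=1, W=1, U=2) weight 1/240
  (X=0, Z=0, Y=2, W=0, U=2) weight 1/960
  (X=0, Z=0, Y=2, W=3, U=2) weight 1/2880
  (X=0, Z=0, Y=3, W=2, U=2) weight 1/480
  (X=1, Z=1, Y=0, W=2, U=1) weight 1/1728
  (X=1, Z=1, Y=1, W=1, U=1) weight 1/576
  (X=1, Z=1, Y=2, W=0, U=1) weight 1/1728
  … 7 more
Group by W:
  weight(W=0) = 29/8640
  weight(W=1) = 1/90
  weight(W=2) = 13/1080
  weight(W=3) = 23/8640
Total weight = 29/8640 + 1/90 + 13/1080 + 23/8640 = 7/240
P(W=0 | obs) = 29/8640 / 7/240 = 29/252
P(W=1 | obs) = 1/90 / 7/240 = 8/21
P(W=2 | obs) = 13/1080 / 7/240 = 26/63
P(W=3 | obs) = 23/8640 / 7/240 = 23/252

P(W=0) = 29/252, P(W=1) = 8/21, P(W=2) = 26/63, P(W=3) = 23/252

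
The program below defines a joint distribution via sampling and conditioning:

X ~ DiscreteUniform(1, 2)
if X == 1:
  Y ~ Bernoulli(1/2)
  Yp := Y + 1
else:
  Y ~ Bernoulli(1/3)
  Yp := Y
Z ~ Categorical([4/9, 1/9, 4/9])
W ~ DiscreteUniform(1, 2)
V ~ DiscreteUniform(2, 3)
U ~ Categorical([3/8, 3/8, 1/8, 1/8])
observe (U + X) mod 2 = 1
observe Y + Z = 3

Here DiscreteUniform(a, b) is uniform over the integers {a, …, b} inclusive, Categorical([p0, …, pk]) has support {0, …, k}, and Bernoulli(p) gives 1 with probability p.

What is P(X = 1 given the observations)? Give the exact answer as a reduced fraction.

P(X = 1 | obs) = 3/5

Enumerate traces; 16 have nonzero weight after conditioning:
  (X=1, Y=1, Z=2, W=1, V=2, U=0) weight 1/96
  (X=1, Y=1, Z=2, W=1, V=2, U=2) weight 1/288
  (X=1, Y=1, Z=2, W=1, V=3, U=0) weight 1/96
  (X=1, Y=1, Z=2, W=1, V=3, U=2) weight 1/288
  (X=1, Y=1, Z=2, W=2, V=2, U=0) weight 1/96
  (X=1, Y=1, Z=2, W=2, V=2, U=2) weight 1/288
  (X=1, Y=1, Z=2, W=2, V=3, U=0) weight 1/96
  (X=1, Y=1, Z=2, W=2, V=3, U=2) weight 1/288
  (X=2, Y=1, Z=2, W=1, V=2, U=1) weight 1/144
  … 7 more
Group by X:
  weight(X=1) = 1/18
  weight(X=2) = 1/27
Total weight = 1/18 + 1/27 = 5/54
P(X=1 | obs) = 1/18 / 5/54 = 3/5
P(X=2 | obs) = 1/27 / 5/54 = 2/5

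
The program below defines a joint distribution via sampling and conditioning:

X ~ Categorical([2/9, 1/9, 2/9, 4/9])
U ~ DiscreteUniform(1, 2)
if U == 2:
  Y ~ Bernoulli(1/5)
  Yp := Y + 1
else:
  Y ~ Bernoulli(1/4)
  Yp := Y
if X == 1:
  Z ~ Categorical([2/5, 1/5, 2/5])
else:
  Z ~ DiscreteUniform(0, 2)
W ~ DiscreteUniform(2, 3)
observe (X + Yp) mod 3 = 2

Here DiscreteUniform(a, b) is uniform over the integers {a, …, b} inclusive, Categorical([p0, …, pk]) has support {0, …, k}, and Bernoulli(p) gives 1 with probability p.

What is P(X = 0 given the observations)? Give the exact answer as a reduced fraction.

Enumerate traces; 30 have nonzero weight after conditioning:
  (X=0, U=2, Y=1, Z=0, W=2) weight 1/270
  (X=0, U=2, Y=1, Z=0, W=3) weight 1/270
  (X=0, U=2, Y=1, Z=1, W=2) weight 1/270
  (X=0, U=2, Y=1, Z=1, W=3) weight 1/270
  (X=0, U=2, Y=1, Z=2, W=2) weight 1/270
  (X=0, U=2, Y=1, Z=2, W=3) weight 1/270
  (X=1, U=1, Y=1, Z=0, W=2) weight 1/360
  (X=1, U=1, Y=1, Z=0, W=3) weight 1/360
  (X=2, U=1, Y=0, Z=0, W=2) weight 1/72
  (X=3, U=2, Y=1, Z=0, W=2) weight 1/135
  … 20 more
Group by X:
  weight(X=0) = 1/45
  weight(X=1) = 7/120
  weight(X=2) = 1/12
  weight(X=3) = 2/45
Total weight = 1/45 + 7/120 + 1/12 + 2/45 = 5/24
P(X=0 | obs) = 1/45 / 5/24 = 8/75
P(X=1 | obs) = 7/120 / 5/24 = 7/25
P(X=2 | obs) = 1/12 / 5/24 = 2/5
P(X=3 | obs) = 2/45 / 5/24 = 16/75

P(X = 0 | obs) = 8/75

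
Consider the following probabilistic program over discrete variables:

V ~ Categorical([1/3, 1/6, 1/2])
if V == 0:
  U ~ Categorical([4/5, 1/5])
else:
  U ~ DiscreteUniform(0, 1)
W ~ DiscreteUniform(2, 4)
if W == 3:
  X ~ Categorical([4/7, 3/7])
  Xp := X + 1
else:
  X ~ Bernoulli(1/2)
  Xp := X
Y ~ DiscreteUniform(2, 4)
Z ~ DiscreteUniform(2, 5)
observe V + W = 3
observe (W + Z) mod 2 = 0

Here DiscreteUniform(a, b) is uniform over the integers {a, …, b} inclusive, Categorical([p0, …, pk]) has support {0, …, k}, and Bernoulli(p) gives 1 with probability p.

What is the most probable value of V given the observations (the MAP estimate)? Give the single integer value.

argmax_v P(V = v | obs) = 0

Enumerate traces; 48 have nonzero weight after conditioning:
  (V=0, U=0, W=3, X=0, Y=2, Z=3) weight 4/945
  (V=0, U=0, W=3, X=0, Y=2, Z=5) weight 4/945
  (V=0, U=0, W=3, X=0, Y=3, Z=3) weight 4/945
  (V=0, U=0, W=3, X=0, Y=3, Z=5) weight 4/945
  (V=0, U=0, W=3, X=0, Y=4, Z=3) weight 4/945
  (V=0, U=0, W=3, X=0, Y=4, Z=5) weight 4/945
  (V=0, U=0, W=3, X=1, Y=2, Z=3) weight 1/315
  (V=0, U=0, W=3, X=1, Y=2, Z=5) weight 1/315
  (V=1, U=0, W=2, X=0, Y=2, Z=2) weight 1/864
  … 39 more
Group by V:
  weight(V=0) = 1/18
  weight(V=1) = 1/36
Total weight = 1/18 + 1/36 = 1/12
P(V=0 | obs) = 1/18 / 1/12 = 2/3
P(V=1 | obs) = 1/36 / 1/12 = 1/3
argmax = 0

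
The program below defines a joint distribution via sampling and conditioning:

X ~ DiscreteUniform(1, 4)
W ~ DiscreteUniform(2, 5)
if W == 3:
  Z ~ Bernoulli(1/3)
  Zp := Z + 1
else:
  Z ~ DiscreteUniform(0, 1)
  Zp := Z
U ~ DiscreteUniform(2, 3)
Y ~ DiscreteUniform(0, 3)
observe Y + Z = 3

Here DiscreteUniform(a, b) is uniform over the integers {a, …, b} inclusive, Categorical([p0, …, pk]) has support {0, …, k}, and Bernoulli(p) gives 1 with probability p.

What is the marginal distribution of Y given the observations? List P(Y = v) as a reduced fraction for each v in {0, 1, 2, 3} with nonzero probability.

Enumerate traces; 64 have nonzero weight after conditioning:
  (X=1, W=2, Z=0, U=2, Y=3) weight 1/256
  (X=1, W=2, Z=0, U=3, Y=3) weight 1/256
  (X=1, W=2, Z=1, U=2, Y=2) weight 1/256
  (X=1, W=2, Z=1, U=3, Y=2) weight 1/256
  (X=1, W=3, Z=0, U=2, Y=3) weight 1/192
  (X=1, W=3, Z=0, U=3, Y=3) weight 1/192
  (X=1, W=3, Z=1, U=2, Y=2) weight 1/384
  (X=1, W=3, Z=1, U=3, Y=2) weight 1/384
  … 56 more
Group by Y:
  weight(Y=2) = 11/96
  weight(Y=3) = 13/96
Total weight = 11/96 + 13/96 = 1/4
P(Y=2 | obs) = 11/96 / 1/4 = 11/24
P(Y=3 | obs) = 13/96 / 1/4 = 13/24

P(Y=2) = 11/24, P(Y=3) = 13/24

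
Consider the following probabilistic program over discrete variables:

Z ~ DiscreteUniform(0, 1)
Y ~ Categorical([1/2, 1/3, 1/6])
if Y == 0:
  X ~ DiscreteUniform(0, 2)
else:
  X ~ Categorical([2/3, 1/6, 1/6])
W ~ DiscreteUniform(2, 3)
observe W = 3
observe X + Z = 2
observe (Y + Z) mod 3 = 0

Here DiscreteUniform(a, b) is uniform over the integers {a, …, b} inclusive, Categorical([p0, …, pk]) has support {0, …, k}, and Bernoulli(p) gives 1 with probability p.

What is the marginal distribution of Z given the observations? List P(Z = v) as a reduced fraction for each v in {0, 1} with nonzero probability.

Enumerate traces; 2 have nonzero weight after conditioning:
  (Z=0, Y=0, X=2, W=3) weight 1/24
  (Z=1, Y=2, X=1, W=3) weight 1/144
Group by Z:
  weight(Z=0) = 1/24
  weight(Z=1) = 1/144
Total weight = 1/24 + 1/144 = 7/144
P(Z=0 | obs) = 1/24 / 7/144 = 6/7
P(Z=1 | obs) = 1/144 / 7/144 = 1/7

P(Z=0) = 6/7, P(Z=1) = 1/7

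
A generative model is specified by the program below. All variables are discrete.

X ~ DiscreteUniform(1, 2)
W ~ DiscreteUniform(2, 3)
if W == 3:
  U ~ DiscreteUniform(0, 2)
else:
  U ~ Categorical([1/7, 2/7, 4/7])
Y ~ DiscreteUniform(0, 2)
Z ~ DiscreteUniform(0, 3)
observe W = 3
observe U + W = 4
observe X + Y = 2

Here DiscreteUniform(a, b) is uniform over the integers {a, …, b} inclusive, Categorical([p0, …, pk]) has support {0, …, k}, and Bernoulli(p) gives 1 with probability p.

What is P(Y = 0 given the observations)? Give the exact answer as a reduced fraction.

P(Y = 0 | obs) = 1/2

Enumerate traces; 8 have nonzero weight after conditioning:
  (X=1, W=3, U=1, Y=1, Z=0) weight 1/144
  (X=1, W=3, U=1, Y=1, Z=1) weight 1/144
  (X=1, W=3, U=1, Y=1, Z=2) weight 1/144
  (X=1, W=3, U=1, Y=1, Z=3) weight 1/144
  (X=2, W=3, U=1, Y=0, Z=0) weight 1/144
  (X=2, W=3, U=1, Y=0, Z=1) weight 1/144
  (X=2, W=3, U=1, Y=0, Z=2) weight 1/144
  (X=2, W=3, U=1, Y=0, Z=3) weight 1/144
Group by Y:
  weight(Y=0) = 1/36
  weight(Y=1) = 1/36
Total weight = 1/36 + 1/36 = 1/18
P(Y=0 | obs) = 1/36 / 1/18 = 1/2
P(Y=1 | obs) = 1/36 / 1/18 = 1/2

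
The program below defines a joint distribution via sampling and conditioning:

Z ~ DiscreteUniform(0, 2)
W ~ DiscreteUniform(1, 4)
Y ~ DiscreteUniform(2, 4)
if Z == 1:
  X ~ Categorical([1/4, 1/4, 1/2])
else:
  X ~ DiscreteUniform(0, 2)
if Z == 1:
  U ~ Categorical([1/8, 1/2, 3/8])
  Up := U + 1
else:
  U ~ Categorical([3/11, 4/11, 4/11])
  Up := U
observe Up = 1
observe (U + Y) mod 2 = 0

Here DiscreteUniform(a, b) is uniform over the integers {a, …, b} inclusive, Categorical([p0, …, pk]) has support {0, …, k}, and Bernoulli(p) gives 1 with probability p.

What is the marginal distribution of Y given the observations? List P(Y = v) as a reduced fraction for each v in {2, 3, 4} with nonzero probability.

P(Y=2) = 11/86, P(Y=3) = 32/43, P(Y=4) = 11/86

Enumerate traces; 48 have nonzero weight after conditioning:
  (Z=0, W=1, Y=3, X=0, U=1) weight 1/297
  (Z=0, W=1, Y=3, X=1, U=1) weight 1/297
  (Z=0, W=1, Y=3, X=2, U=1) weight 1/297
  (Z=0, W=2, Y=3, X=0, U=1) weight 1/297
  (Z=0, W=2, Y=3, X=1, U=1) weight 1/297
  (Z=0, W=2, Y=3, X=2, U=1) weight 1/297
  (Z=0, W=3, Y=3, X=0, U=1) weight 1/297
  (Z=0, W=3, Y=3, X=1, U=1) weight 1/297
  (Z=1, W=1, Y=2, X=0, U=0) weight 1/1152
  (Z=1, W=1, Y=4, X=0, U=0) weight 1/1152
  … 38 more
Group by Y:
  weight(Y=2) = 1/72
  weight(Y=3) = 8/99
  weight(Y=4) = 1/72
Total weight = 1/72 + 8/99 + 1/72 = 43/396
P(Y=2 | obs) = 1/72 / 43/396 = 11/86
P(Y=3 | obs) = 8/99 / 43/396 = 32/43
P(Y=4 | obs) = 1/72 / 43/396 = 11/86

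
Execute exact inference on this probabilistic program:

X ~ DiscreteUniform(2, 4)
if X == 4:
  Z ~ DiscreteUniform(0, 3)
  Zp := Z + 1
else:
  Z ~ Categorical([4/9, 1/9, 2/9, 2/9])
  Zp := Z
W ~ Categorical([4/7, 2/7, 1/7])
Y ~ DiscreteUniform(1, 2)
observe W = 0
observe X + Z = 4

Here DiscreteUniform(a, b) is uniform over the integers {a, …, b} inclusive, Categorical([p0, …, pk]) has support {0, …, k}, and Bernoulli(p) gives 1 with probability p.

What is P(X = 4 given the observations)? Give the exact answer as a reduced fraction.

P(X = 4 | obs) = 3/7

Enumerate traces; 6 have nonzero weight after conditioning:
  (X=2, Z=2, W=0, Y=1) weight 4/189
  (X=2, Z=2, W=0, Y=2) weight 4/189
  (X=3, Z=1, W=0, Y=1) weight 2/189
  (X=3, Z=1, W=0, Y=2) weight 2/189
  (X=4, Z=0, W=0, Y=1) weight 1/42
  (X=4, Z=0, W=0, Y=2) weight 1/42
Group by X:
  weight(X=2) = 8/189
  weight(X=3) = 4/189
  weight(X=4) = 1/21
Total weight = 8/189 + 4/189 + 1/21 = 1/9
P(X=2 | obs) = 8/189 / 1/9 = 8/21
P(X=3 | obs) = 4/189 / 1/9 = 4/21
P(X=4 | obs) = 1/21 / 1/9 = 3/7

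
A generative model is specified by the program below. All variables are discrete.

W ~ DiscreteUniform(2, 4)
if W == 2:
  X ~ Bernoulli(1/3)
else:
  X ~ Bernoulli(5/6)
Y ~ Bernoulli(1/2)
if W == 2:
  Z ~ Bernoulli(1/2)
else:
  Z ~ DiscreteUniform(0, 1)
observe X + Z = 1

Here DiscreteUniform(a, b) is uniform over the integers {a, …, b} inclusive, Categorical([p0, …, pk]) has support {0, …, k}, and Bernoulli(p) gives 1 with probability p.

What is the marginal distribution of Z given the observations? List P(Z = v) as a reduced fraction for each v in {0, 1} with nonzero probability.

Enumerate traces; 12 have nonzero weight after conditioning:
  (W=2, X=0, Y=0, Z=1) weight 1/18
  (W=2, X=0, Y=1, Z=1) weight 1/18
  (W=2, X=1, Y=0, Z=0) weight 1/36
  (W=2, X=1, Y=1, Z=0) weight 1/36
  (W=3, X=0, Y=0, Z=1) weight 1/72
  (W=3, X=0, Y=1, Z=1) weight 1/72
  (W=3, X=1, Y=0, Z=0) weight 5/72
  (W=3, X=1, Y=1, Z=0) weight 5/72
  … 4 more
Group by Z:
  weight(Z=0) = 1/3
  weight(Z=1) = 1/6
Total weight = 1/3 + 1/6 = 1/2
P(Z=0 | obs) = 1/3 / 1/2 = 2/3
P(Z=1 | obs) = 1/6 / 1/2 = 1/3

P(Z=0) = 2/3, P(Z=1) = 1/3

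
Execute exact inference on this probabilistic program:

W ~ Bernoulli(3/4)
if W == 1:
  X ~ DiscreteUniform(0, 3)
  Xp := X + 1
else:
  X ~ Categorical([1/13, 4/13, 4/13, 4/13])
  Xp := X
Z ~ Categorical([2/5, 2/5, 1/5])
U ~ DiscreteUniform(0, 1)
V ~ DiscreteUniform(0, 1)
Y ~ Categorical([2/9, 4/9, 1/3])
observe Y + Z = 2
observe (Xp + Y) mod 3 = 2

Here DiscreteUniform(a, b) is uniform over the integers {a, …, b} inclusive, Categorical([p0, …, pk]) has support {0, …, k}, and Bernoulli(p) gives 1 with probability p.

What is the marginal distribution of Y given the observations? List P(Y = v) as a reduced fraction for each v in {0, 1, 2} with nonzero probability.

P(Y=0) = 55/608, P(Y=1) = 47/76, P(Y=2) = 177/608

Enumerate traces; 32 have nonzero weight after conditioning:
  (W=0, X=0, Z=0, U=0, V=0, Y=2) weight 1/1560
  (W=0, X=0, Z=0, U=0, V=1, Y=2) weight 1/1560
  (W=0, X=0, Z=0, U=1, V=0, Y=2) weight 1/1560
  (W=0, X=0, Z=0, U=1, V=1, Y=2) weight 1/1560
  (W=0, X=1, Z=1, U=0, V=0, Y=1) weight 2/585
  (W=0, X=1, Z=1, U=0, V=1, Y=1) weight 2/585
  (W=0, X=1, Z=1, U=1, V=0, Y=1) weight 2/585
  (W=0, X=1, Z=1, U=1, V=1, Y=1) weight 2/585
  (W=0, X=2, Z=2, U=0, V=0, Y=0) weight 1/1170
  … 23 more
Group by Y:
  weight(Y=0) = 11/936
  weight(Y=1) = 47/585
  weight(Y=2) = 59/1560
Total weight = 11/936 + 47/585 + 59/1560 = 76/585
P(Y=0 | obs) = 11/936 / 76/585 = 55/608
P(Y=1 | obs) = 47/585 / 76/585 = 47/76
P(Y=2 | obs) = 59/1560 / 76/585 = 177/608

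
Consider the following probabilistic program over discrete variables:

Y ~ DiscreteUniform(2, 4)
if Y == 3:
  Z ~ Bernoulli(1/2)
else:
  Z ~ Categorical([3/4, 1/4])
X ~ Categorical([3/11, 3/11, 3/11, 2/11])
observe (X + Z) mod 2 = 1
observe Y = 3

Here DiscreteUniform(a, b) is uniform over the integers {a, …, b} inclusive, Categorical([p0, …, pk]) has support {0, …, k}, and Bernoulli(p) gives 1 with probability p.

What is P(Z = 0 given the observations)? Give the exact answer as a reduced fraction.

Enumerate traces; 4 have nonzero weight after conditioning:
  (Y=3, Z=0, X=1) weight 1/22
  (Y=3, Z=0, X=3) weight 1/33
  (Y=3, Z=1, X=0) weight 1/22
  (Y=3, Z=1, X=2) weight 1/22
Group by Z:
  weight(Z=0) = 5/66
  weight(Z=1) = 1/11
Total weight = 5/66 + 1/11 = 1/6
P(Z=0 | obs) = 5/66 / 1/6 = 5/11
P(Z=1 | obs) = 1/11 / 1/6 = 6/11

P(Z = 0 | obs) = 5/11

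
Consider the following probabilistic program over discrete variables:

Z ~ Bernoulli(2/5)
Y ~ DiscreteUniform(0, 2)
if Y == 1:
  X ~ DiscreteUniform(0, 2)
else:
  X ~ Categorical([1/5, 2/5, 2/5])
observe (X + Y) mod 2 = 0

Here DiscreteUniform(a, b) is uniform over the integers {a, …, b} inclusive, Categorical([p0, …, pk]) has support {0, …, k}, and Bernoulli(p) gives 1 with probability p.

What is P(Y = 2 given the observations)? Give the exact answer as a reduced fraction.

P(Y = 2 | obs) = 9/23

Enumerate traces; 10 have nonzero weight after conditioning:
  (Z=0, Y=0, X=0) weight 1/25
  (Z=0, Y=0, X=2) weight 2/25
  (Z=0, Y=1, X=1) weight 1/15
  (Z=0, Y=2, X=0) weight 1/25
  (Z=0, Y=2, X=2) weight 2/25
  (Z=1, Y=0, X=0) weight 2/75
  (Z=1, Y=0, X=2) weight 4/75
  (Z=1, Y=1, X=1) weight 2/45
  … 2 more
Group by Y:
  weight(Y=0) = 1/5
  weight(Y=1) = 1/9
  weight(Y=2) = 1/5
Total weight = 1/5 + 1/9 + 1/5 = 23/45
P(Y=0 | obs) = 1/5 / 23/45 = 9/23
P(Y=1 | obs) = 1/9 / 23/45 = 5/23
P(Y=2 | obs) = 1/5 / 23/45 = 9/23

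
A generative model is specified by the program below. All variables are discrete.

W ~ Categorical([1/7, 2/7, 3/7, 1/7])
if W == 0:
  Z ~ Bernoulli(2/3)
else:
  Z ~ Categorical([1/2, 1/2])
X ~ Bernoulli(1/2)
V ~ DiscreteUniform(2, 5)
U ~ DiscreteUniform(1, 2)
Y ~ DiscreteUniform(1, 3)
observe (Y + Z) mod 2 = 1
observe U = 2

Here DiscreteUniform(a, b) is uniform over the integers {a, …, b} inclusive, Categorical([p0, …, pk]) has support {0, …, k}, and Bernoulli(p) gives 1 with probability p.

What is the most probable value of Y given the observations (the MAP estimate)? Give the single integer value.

Enumerate traces; 96 have nonzero weight after conditioning:
  (W=0, Z=0, X=0, V=2, U=2, Y=1) weight 1/1008
  (W=0, Z=0, X=0, V=2, U=2, Y=3) weight 1/1008
  (W=0, Z=0, X=0, V=3, U=2, Y=1) weight 1/1008
  (W=0, Z=0, X=0, V=3, U=2, Y=3) weight 1/1008
  (W=0, Z=0, X=0, V=4, U=2, Y=1) weight 1/1008
  (W=0, Z=0, X=0, V=4, U=2, Y=3) weight 1/1008
  (W=0, Z=0, X=0, V=5, U=2, Y=1) weight 1/1008
  (W=0, Z=0, X=0, V=5, U=2, Y=3) weight 1/1008
  (W=0, Z=1, X=0, V=2, U=2, Y=2) weight 1/504
  … 87 more
Group by Y:
  weight(Y=1) = 5/63
  weight(Y=2) = 11/126
  weight(Y=3) = 5/63
Total weight = 5/63 + 11/126 + 5/63 = 31/126
P(Y=1 | obs) = 5/63 / 31/126 = 10/31
P(Y=2 | obs) = 11/126 / 31/126 = 11/31
P(Y=3 | obs) = 5/63 / 31/126 = 10/31
argmax = 2

argmax_v P(Y = v | obs) = 2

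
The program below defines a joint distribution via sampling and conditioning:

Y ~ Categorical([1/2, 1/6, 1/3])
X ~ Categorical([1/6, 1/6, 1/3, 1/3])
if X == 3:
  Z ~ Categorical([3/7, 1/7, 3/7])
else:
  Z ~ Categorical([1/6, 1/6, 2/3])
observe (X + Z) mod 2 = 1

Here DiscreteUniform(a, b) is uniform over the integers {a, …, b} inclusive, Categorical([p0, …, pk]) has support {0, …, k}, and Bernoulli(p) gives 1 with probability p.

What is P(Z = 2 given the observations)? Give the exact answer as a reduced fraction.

P(Z = 2 | obs) = 1/2

Enumerate traces; 18 have nonzero weight after conditioning:
  (Y=0, X=0, Z=1) weight 1/72
  (Y=0, X=1, Z=0) weight 1/72
  (Y=0, X=1, Z=2) weight 1/18
  (Y=0, X=2, Z=1) weight 1/36
  (Y=0, X=3, Z=0) weight 1/14
  (Y=0, X=3, Z=2) weight 1/14
  (Y=1, X=0, Z=1) weight 1/216
  (Y=1, X=1, Z=0) weight 1/216
  … 10 more
Group by Z:
  weight(Z=0) = 43/252
  weight(Z=1) = 1/12
  weight(Z=2) = 16/63
Total weight = 43/252 + 1/12 + 16/63 = 32/63
P(Z=0 | obs) = 43/252 / 32/63 = 43/128
P(Z=1 | obs) = 1/12 / 32/63 = 21/128
P(Z=2 | obs) = 16/63 / 32/63 = 1/2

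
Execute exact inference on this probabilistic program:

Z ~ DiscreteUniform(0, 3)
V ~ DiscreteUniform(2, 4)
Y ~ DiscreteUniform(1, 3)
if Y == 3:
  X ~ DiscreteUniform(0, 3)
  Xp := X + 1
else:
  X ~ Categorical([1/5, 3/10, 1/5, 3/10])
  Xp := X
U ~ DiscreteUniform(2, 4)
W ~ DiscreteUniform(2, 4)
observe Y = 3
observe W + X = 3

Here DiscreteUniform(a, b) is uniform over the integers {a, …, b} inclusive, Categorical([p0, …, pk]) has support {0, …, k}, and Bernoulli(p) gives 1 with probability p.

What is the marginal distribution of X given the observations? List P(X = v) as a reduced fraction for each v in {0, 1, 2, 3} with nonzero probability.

Enumerate traces; 72 have nonzero weight after conditioning:
  (Z=0, V=2, Y=3, X=0, U=2, W=3) weight 1/1296
  (Z=0, V=2, Y=3, X=0, U=3, W=3) weight 1/1296
  (Z=0, V=2, Y=3, X=0, U=4, W=3) weight 1/1296
  (Z=0, V=2, Y=3, X=1, U=2, W=2) weight 1/1296
  (Z=0, V=2, Y=3, X=1, U=3, W=2) weight 1/1296
  (Z=0, V=2, Y=3, X=1, U=4, W=2) weight 1/1296
  (Z=0, V=3, Y=3, X=0, U=2, W=3) weight 1/1296
  (Z=0, V=3, Y=3, X=0, U=3, W=3) weight 1/1296
  … 64 more
Group by X:
  weight(X=0) = 1/36
  weight(X=1) = 1/36
Total weight = 1/36 + 1/36 = 1/18
P(X=0 | obs) = 1/36 / 1/18 = 1/2
P(X=1 | obs) = 1/36 / 1/18 = 1/2

P(X=0) = 1/2, P(X=1) = 1/2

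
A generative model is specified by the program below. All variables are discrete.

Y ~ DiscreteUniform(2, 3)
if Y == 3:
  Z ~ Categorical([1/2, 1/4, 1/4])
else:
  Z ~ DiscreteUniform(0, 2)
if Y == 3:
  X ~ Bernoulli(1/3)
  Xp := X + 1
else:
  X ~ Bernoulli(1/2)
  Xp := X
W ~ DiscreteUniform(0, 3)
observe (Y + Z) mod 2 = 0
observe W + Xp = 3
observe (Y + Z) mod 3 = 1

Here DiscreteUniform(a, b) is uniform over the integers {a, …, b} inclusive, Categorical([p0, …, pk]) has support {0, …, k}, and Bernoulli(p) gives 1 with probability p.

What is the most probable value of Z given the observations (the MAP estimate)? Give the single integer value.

argmax_v P(Z = v | obs) = 2

Enumerate traces; 4 have nonzero weight after conditioning:
  (Y=2, Z=2, X=0, W=3) weight 1/48
  (Y=2, Z=2, X=1, W=2) weight 1/48
  (Y=3, Z=1, X=0, W=2) weight 1/48
  (Y=3, Z=1, X=1, W=1) weight 1/96
Group by Z:
  weight(Z=1) = 1/32
  weight(Z=2) = 1/24
Total weight = 1/32 + 1/24 = 7/96
P(Z=1 | obs) = 1/32 / 7/96 = 3/7
P(Z=2 | obs) = 1/24 / 7/96 = 4/7
argmax = 2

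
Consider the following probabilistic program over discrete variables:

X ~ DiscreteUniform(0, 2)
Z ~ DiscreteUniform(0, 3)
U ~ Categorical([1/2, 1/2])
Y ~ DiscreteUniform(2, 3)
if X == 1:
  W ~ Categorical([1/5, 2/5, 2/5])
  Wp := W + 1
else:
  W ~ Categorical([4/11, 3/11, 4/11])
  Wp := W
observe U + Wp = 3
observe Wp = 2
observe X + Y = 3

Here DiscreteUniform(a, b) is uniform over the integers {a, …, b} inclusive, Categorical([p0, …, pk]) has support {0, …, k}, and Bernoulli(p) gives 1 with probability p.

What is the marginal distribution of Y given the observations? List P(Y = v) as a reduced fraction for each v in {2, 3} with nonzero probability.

P(Y=2) = 11/21, P(Y=3) = 10/21

Enumerate traces; 8 have nonzero weight after conditioning:
  (X=0, Z=0, U=1, Y=3, W=2) weight 1/132
  (X=0, Z=1, U=1, Y=3, W=2) weight 1/132
  (X=0, Z=2, U=1, Y=3, W=2) weight 1/132
  (X=0, Z=3, U=1, Y=3, W=2) weight 1/132
  (X=1, Z=0, U=1, Y=2, W=1) weight 1/120
  (X=1, Z=1, U=1, Y=2, W=1) weight 1/120
  (X=1, Z=2, U=1, Y=2, W=1) weight 1/120
  (X=1, Z=3, U=1, Y=2, W=1) weight 1/120
Group by Y:
  weight(Y=2) = 1/30
  weight(Y=3) = 1/33
Total weight = 1/30 + 1/33 = 7/110
P(Y=2 | obs) = 1/30 / 7/110 = 11/21
P(Y=3 | obs) = 1/33 / 7/110 = 10/21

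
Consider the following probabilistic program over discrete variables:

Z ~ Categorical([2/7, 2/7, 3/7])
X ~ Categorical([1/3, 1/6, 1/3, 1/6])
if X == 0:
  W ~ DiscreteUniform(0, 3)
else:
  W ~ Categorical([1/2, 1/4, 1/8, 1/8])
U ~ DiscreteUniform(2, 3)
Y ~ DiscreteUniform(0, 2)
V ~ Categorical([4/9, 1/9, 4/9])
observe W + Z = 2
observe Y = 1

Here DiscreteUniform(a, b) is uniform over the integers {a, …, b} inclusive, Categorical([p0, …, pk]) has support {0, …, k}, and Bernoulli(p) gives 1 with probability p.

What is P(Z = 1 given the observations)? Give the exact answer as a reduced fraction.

P(Z = 1 | obs) = 6/25

Enumerate traces; 72 have nonzero weight after conditioning:
  (Z=0, X=0, W=2, U=2, Y=1, V=0) weight 1/567
  (Z=0, X=0, W=2, U=2, Y=1, V=1) weight 1/2268
  (Z=0, X=0, W=2, U=2, Y=1, V=2) weight 1/567
  (Z=0, X=0, W=2, U=3, Y=1, V=0) weight 1/567
  (Z=0, X=0, W=2, U=3, Y=1, V=1) weight 1/2268
  (Z=0, X=0, W=2, U=3, Y=1, V=2) weight 1/567
  (Z=0, X=1, W=2, U=2, Y=1, V=0) weight 1/2268
  (Z=0, X=1, W=2, U=2, Y=1, V=1) weight 1/9072
  (Z=1, X=0, W=1, U=2, Y=1, V=0) weight 1/567
  (Z=2, X=0, W=0, U=2, Y=1, V=0) weight 1/378
  … 62 more
Group by Z:
  weight(Z=0) = 1/63
  weight(Z=1) = 1/42
  weight(Z=2) = 5/84
Total weight = 1/63 + 1/42 + 5/84 = 25/252
P(Z=0 | obs) = 1/63 / 25/252 = 4/25
P(Z=1 | obs) = 1/42 / 25/252 = 6/25
P(Z=2 | obs) = 5/84 / 25/252 = 3/5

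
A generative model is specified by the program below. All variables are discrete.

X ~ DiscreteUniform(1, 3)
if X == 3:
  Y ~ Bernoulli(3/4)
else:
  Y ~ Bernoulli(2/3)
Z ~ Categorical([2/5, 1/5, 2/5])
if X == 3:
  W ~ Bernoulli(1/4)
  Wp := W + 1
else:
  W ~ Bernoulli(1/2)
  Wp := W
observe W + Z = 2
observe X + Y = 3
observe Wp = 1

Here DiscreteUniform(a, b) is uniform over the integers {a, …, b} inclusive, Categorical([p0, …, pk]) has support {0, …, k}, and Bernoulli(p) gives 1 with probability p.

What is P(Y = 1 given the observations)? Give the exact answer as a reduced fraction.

P(Y = 1 | obs) = 8/17

Enumerate traces; 2 have nonzero weight after conditioning:
  (X=2, Y=1, Z=1, W=1) weight 1/45
  (X=3, Y=0, Z=2, W=0) weight 1/40
Group by Y:
  weight(Y=0) = 1/40
  weight(Y=1) = 1/45
Total weight = 1/40 + 1/45 = 17/360
P(Y=0 | obs) = 1/40 / 17/360 = 9/17
P(Y=1 | obs) = 1/45 / 17/360 = 8/17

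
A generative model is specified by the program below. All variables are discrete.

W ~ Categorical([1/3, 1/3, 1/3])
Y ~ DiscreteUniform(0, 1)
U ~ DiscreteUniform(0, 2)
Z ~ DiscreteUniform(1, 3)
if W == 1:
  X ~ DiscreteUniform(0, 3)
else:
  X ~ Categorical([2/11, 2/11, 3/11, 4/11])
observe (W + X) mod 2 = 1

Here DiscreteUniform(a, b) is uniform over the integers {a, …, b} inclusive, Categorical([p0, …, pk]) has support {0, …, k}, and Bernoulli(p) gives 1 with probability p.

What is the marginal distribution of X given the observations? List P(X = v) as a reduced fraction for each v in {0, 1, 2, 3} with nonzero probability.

Enumerate traces; 108 have nonzero weight after conditioning:
  (W=0, Y=0, U=0, Z=1, X=1) weight 1/297
  (W=0, Y=0, U=0, Z=1, X=3) weight 2/297
  (W=0, Y=0, U=0, Z=2, X=1) weight 1/297
  (W=0, Y=0, U=0, Z=2, X=3) weight 2/297
  (W=0, Y=0, U=0, Z=3, X=1) weight 1/297
  (W=0, Y=0, U=0, Z=3, X=3) weight 2/297
  (W=0, Y=0, U=1, Z=1, X=1) weight 1/297
  (W=0, Y=0, U=1, Z=1, X=3) weight 2/297
  (W=1, Y=0, U=0, Z=1, X=0) weight 1/216
  (W=1, Y=0, U=0, Z=1, X=2) weight 1/216
  … 98 more
Group by X:
  weight(X=0) = 1/12
  weight(X=1) = 4/33
  weight(X=2) = 1/12
  weight(X=3) = 8/33
Total weight = 1/12 + 4/33 + 1/12 + 8/33 = 35/66
P(X=0 | obs) = 1/12 / 35/66 = 11/70
P(X=1 | obs) = 4/33 / 35/66 = 8/35
P(X=2 | obs) = 1/12 / 35/66 = 11/70
P(X=3 | obs) = 8/33 / 35/66 = 16/35

P(X=0) = 11/70, P(X=1) = 8/35, P(X=2) = 11/70, P(X=3) = 16/35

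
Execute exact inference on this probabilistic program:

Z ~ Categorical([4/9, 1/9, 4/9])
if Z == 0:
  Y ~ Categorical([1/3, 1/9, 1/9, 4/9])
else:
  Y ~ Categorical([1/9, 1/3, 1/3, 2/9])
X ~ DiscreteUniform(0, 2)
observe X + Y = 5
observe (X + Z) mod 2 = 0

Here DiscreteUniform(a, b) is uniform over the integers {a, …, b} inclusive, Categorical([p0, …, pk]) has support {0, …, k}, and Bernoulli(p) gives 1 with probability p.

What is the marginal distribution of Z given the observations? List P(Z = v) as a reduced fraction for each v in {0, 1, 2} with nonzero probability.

P(Z=0) = 2/3, P(Z=2) = 1/3

Enumerate traces; 2 have nonzero weight after conditioning:
  (Z=0, Y=3, X=2) weight 16/243
  (Z=2, Y=3, X=2) weight 8/243
Group by Z:
  weight(Z=0) = 16/243
  weight(Z=2) = 8/243
Total weight = 16/243 + 8/243 = 8/81
P(Z=0 | obs) = 16/243 / 8/81 = 2/3
P(Z=2 | obs) = 8/243 / 8/81 = 1/3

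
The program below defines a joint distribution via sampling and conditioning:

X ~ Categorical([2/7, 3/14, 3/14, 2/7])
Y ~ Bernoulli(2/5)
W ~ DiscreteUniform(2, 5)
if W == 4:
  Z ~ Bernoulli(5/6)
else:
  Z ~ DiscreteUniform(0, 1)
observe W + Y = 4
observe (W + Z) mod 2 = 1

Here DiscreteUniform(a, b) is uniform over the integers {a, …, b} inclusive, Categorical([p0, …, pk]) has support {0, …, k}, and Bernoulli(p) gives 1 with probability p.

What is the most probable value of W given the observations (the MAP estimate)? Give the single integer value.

Enumerate traces; 8 have nonzero weight after conditioning:
  (X=0, Y=0, W=4, Z=1) weight 1/28
  (X=0, Y=1, W=3, Z=0) weight 1/70
  (X=1, Y=0, W=4, Z=1) weight 3/112
  (X=1, Y=1, W=3, Z=0) weight 3/280
  (X=2, Y=0, W=4, Z=1) weight 3/112
  (X=2, Y=1, W=3, Z=0) weight 3/280
  (X=3, Y=0, W=4, Z=1) weight 1/28
  (X=3, Y=1, W=3, Z=0) weight 1/70
Group by W:
  weight(W=3) = 1/20
  weight(W=4) = 1/8
Total weight = 1/20 + 1/8 = 7/40
P(W=3 | obs) = 1/20 / 7/40 = 2/7
P(W=4 | obs) = 1/8 / 7/40 = 5/7
argmax = 4

argmax_v P(W = v | obs) = 4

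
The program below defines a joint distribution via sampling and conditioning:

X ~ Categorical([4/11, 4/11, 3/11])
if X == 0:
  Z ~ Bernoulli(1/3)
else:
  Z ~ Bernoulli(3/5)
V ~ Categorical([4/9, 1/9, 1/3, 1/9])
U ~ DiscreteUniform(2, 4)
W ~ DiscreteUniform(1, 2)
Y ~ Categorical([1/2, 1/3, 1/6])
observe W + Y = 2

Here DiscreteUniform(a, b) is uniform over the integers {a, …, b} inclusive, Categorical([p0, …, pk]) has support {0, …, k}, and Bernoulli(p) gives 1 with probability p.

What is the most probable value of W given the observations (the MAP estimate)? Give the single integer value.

Enumerate traces; 144 have nonzero weight after conditioning:
  (X=0, Z=0, V=0, U=2, W=1, Y=1) weight 16/2673
  (X=0, Z=0, V=0, U=2, W=2, Y=0) weight 8/891
  (X=0, Z=0, V=0, U=3, W=1, Y=1) weight 16/2673
  (X=0, Z=0, V=0, U=3, W=2, Y=0) weight 8/891
  (X=0, Z=0, V=0, U=4, W=1, Y=1) weight 16/2673
  (X=0, Z=0, V=0, U=4, W=2, Y=0) weight 8/891
  (X=0, Z=0, V=1, U=2, W=1, Y=1) weight 4/2673
  (X=0, Z=0, V=1, U=2, W=2, Y=0) weight 2/891
  … 136 more
Group by W:
  weight(W=1) = 1/6
  weight(W=2) = 1/4
Total weight = 1/6 + 1/4 = 5/12
P(W=1 | obs) = 1/6 / 5/12 = 2/5
P(W=2 | obs) = 1/4 / 5/12 = 3/5
argmax = 2

argmax_v P(W = v | obs) = 2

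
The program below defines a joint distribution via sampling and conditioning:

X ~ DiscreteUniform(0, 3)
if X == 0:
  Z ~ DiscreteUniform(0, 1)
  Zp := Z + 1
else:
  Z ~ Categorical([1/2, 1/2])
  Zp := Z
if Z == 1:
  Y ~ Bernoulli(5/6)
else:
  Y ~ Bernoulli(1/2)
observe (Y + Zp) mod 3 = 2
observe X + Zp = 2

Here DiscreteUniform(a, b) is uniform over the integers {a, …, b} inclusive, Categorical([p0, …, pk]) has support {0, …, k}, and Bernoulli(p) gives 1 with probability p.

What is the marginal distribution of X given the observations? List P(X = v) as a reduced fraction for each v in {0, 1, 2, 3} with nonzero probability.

Enumerate traces; 2 have nonzero weight after conditioning:
  (X=0, Z=1, Y=0) weight 1/48
  (X=1, Z=1, Y=1) weight 5/48
Group by X:
  weight(X=0) = 1/48
  weight(X=1) = 5/48
Total weight = 1/48 + 5/48 = 1/8
P(X=0 | obs) = 1/48 / 1/8 = 1/6
P(X=1 | obs) = 5/48 / 1/8 = 5/6

P(X=0) = 1/6, P(X=1) = 5/6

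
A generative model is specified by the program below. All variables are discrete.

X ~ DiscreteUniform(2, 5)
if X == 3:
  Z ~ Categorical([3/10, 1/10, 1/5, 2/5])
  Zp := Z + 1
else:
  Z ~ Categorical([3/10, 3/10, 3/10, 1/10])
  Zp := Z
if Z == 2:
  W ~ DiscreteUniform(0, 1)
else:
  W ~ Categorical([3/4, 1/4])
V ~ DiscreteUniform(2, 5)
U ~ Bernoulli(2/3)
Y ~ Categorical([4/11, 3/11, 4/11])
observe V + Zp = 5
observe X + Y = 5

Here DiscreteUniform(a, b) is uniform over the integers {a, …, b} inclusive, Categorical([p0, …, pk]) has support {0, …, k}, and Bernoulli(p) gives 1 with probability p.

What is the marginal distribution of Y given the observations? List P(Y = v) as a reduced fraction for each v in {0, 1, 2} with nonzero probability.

Enumerate traces; 44 have nonzero weight after conditioning:
  (X=3, Z=0, W=0, V=4, U=0, Y=2) weight 3/1760
  (X=3, Z=0, W=0, V=4, U=1, Y=2) weight 3/880
  (X=3, Z=0, W=1, V=4, U=0, Y=2) weight 1/1760
  (X=3, Z=0, W=1, V=4, U=1, Y=2) weight 1/880
  (X=3, Z=1, W=0, V=3, U=0, Y=2) weight 1/1760
  (X=3, Z=1, W=0, V=3, U=1, Y=2) weight 1/880
  (X=3, Z=1, W=1, V=3, U=0, Y=2) weight 1/5280
  (X=3, Z=1, W=1, V=3, U=1, Y=2) weight 1/2640
  (X=4, Z=0, W=0, V=5, U=0, Y=1) weight 9/7040
  (X=5, Z=0, W=0, V=5, U=0, Y=0) weight 3/1760
  … 34 more
Group by Y:
  weight(Y=0) = 1/44
  weight(Y=1) = 3/176
  weight(Y=2) = 3/220
Total weight = 1/44 + 3/176 + 3/220 = 47/880
P(Y=0 | obs) = 1/44 / 47/880 = 20/47
P(Y=1 | obs) = 3/176 / 47/880 = 15/47
P(Y=2 | obs) = 3/220 / 47/880 = 12/47

P(Y=0) = 20/47, P(Y=1) = 15/47, P(Y=2) = 12/47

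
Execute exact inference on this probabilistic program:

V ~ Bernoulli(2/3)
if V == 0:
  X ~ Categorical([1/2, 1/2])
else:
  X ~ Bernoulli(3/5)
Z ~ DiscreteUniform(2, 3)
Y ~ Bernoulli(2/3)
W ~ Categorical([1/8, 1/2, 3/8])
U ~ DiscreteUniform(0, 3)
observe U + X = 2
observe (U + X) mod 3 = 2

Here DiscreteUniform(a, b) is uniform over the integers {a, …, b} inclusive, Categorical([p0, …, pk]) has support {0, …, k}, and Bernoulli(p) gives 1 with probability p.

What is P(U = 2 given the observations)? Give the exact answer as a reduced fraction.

P(U = 2 | obs) = 13/30

Enumerate traces; 48 have nonzero weight after conditioning:
  (V=0, X=0, Z=2, Y=0, W=0, U=2) weight 1/1152
  (V=0, X=0, Z=2, Y=0, W=1, U=2) weight 1/288
  (V=0, X=0, Z=2, Y=0, W=2, U=2) weight 1/384
  (V=0, X=0, Z=2, Y=1, W=0, U=2) weight 1/576
  (V=0, X=0, Z=2, Y=1, W=1, U=2) weight 1/144
  (V=0, X=0, Z=2, Y=1, W=2, U=2) weight 1/192
  (V=0, X=0, Z=3, Y=0, W=0, U=2) weight 1/1152
  (V=0, X=0, Z=3, Y=0, W=1, U=2) weight 1/288
  (V=0, X=1, Z=2, Y=0, W=0, U=1) weight 1/1152
  … 39 more
Group by U:
  weight(U=1) = 17/120
  weight(U=2) = 13/120
Total weight = 17/120 + 13/120 = 1/4
P(U=1 | obs) = 17/120 / 1/4 = 17/30
P(U=2 | obs) = 13/120 / 1/4 = 13/30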